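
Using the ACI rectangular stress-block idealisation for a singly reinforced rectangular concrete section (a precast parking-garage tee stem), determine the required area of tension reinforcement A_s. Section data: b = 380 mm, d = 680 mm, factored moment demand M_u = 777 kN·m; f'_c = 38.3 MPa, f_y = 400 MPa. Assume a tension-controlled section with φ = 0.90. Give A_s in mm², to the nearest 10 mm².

M_n = M_u/φ = 777/0.90 = 863.333 kN·m.
With M_n = 0.85 f'_c a b (d − a/2), solve the quadratic for a:
a = d − √(d² − 2M_n/(0.85 f'_c b)) = 680 − √(680² − 2 × 863.333×10⁶/(0.85 × 38.3 × 380)) = 111.82 mm.
A_s = 0.85 f'_c a b / f_y = 0.85 × 38.3 × 111.82 × 380 / 400 = 3458.3 mm².

A_s ≈ 3460 mm²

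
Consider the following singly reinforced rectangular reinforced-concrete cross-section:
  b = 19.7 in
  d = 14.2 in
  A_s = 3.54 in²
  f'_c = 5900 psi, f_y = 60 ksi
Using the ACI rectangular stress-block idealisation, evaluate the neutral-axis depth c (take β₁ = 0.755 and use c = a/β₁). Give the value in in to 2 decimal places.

c ≈ 2.85 in

T = A_s f_y = 3.54 × 60 = 212.4 kips.
a = T/(0.85 f'_c b) = 212.4/(0.85 × 5.9 × 19.7) = 2.1499 in.
With β₁ = 0.755, c = a/β₁ = 2.1499/0.755 = 2.85 in.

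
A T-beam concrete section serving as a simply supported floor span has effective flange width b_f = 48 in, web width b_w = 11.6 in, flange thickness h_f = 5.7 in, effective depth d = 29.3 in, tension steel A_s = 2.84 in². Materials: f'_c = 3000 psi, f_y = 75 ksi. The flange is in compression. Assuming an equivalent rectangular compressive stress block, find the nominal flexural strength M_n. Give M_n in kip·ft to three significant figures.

Tension: T = A_s f_y = 2.84 × 75 = 213 kips.
Try a within the flange: a = T/(0.85 f'_c b_f) = 213/(0.85 × 3 × 48) = 1.740 in.
Since a = 1.740 ≤ h_f = 5.7 in, the stress block lies entirely in the flange; analyse as a rectangular beam of width b_f.
M_n = T(d − a/2) = 213 × (29.3 − 0.87) = 6055.6 kip·in.
M_n = 6055.6/12 = 504.63 kip·ft.

M_n ≈ 505 kip·ft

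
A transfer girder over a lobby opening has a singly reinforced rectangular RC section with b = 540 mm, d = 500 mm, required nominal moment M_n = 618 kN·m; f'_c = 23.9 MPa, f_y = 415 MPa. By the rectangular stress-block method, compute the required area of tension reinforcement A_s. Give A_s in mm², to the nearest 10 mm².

With M_n = 0.85 f'_c a b (d − a/2), solve the quadratic for a:
a = d − √(d² − 2M_n/(0.85 f'_c b)) = 500 − √(500² − 2 × 618×10⁶/(0.85 × 23.9 × 540)) = 129.42 mm.
A_s = 0.85 f'_c a b / f_y = 0.85 × 23.9 × 129.42 × 540 / 415 = 3421.1 mm².

A_s ≈ 3420 mm²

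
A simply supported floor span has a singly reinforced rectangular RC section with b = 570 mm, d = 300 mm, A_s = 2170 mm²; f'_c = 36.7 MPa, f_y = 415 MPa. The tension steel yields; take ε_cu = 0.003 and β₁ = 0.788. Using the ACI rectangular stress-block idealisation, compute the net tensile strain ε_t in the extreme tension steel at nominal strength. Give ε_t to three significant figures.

a = A_s f_y/(0.85 f'_c b) = 50.65 mm.
β₁ = 0.788, so c = a/β₁ = 50.65/0.788 = 64.28 mm.
From the linear strain diagram with ε_cu = 0.003: ε_t = 0.003 (d − c)/c = 0.003 × (300 − 64.28)/64.28 = 0.0110.
Since ε_t ≥ 0.005, the section is tension-controlled.

ε_t ≈ 0.0110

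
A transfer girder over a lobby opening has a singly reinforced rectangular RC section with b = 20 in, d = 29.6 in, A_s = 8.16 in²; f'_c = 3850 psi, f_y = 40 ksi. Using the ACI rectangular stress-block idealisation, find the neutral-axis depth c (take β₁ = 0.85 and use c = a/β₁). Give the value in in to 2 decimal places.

c ≈ 5.87 in

T = A_s f_y = 8.16 × 40 = 326.4 kips.
a = T/(0.85 f'_c b) = 326.4/(0.85 × 3.85 × 20) = 4.9870 in.
With β₁ = 0.85, c = a/β₁ = 4.9870/0.85 = 5.87 in.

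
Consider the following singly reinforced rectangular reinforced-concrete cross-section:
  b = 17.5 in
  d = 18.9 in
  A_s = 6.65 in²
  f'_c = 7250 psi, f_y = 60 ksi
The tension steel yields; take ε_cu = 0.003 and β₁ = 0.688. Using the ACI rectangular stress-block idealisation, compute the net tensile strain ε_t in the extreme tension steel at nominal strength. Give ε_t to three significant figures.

ε_t ≈ 0.00754

a = A_s f_y/(0.85 f'_c b) = 3.700 in.
β₁ = 0.688, so c = a/β₁ = 3.700/0.688 = 5.378 in.
From the linear strain diagram with ε_cu = 0.003: ε_t = 0.003 (d − c)/c = 0.003 × (18.9 − 5.378)/5.378 = 0.00754.
Since ε_t ≥ 0.005, the section is tension-controlled.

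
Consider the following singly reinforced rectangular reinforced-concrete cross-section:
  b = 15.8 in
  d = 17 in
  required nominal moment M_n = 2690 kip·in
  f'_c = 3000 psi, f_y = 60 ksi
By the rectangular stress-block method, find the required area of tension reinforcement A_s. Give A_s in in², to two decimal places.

A_s ≈ 3.04 in²

From M_n = 0.85 f'_c a b (d − a/2):
a = d − √(d² − 2M_n/(0.85 f'_c b)) = 17 − √(17² − 2 × 2690/(0.85 × 3 × 15.8)) = 4.531 in.
A_s = 0.85 f'_c a b / f_y = 0.85 × 3 × 4.531 × 15.8 / 60 = 3.043 in².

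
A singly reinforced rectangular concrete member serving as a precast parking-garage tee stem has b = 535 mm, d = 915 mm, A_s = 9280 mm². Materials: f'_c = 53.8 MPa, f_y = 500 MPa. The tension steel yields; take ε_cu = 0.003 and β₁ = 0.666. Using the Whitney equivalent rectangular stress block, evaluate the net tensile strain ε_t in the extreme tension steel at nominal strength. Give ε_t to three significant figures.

a = A_s f_y/(0.85 f'_c b) = 189.65 mm.
β₁ = 0.666, so c = a/β₁ = 189.65/0.666 = 284.76 mm.
From the linear strain diagram with ε_cu = 0.003: ε_t = 0.003 (d − c)/c = 0.003 × (915 − 284.76)/284.76 = 0.00664.
Since ε_t ≥ 0.005, the section is tension-controlled.

ε_t ≈ 0.00664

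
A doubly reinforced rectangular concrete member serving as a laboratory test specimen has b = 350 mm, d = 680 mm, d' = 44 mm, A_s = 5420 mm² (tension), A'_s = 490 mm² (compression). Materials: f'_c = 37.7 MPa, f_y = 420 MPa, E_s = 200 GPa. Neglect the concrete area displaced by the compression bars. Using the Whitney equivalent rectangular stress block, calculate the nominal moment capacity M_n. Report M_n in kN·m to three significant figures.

Assume both tension and compression steel yield.
Net tension couple steel: A_s − A'_s = 4930 mm².
a = (A_s − A'_s) f_y / (0.85 f'_c b) = 2070600/(0.85 × 37.7 × 350) = 184.62 mm.
c = a/β₁ = 184.62/0.781 = 236.39 mm; ε'_s = 0.003(c − d')/c = 0.0024 ≥ f_y/E_s = 0.0021, so compression steel does yield.
M_n = (A_s − A'_s) f_y (d − a/2) + A'_s f_y (d − d') = [2070600 × (680 − 92.31) + 205800 × (680 − 44)] × 10⁻⁶ = 1216.87 + 130.89 = 1347.76 kN·m.

M_n ≈ 1350 kN·m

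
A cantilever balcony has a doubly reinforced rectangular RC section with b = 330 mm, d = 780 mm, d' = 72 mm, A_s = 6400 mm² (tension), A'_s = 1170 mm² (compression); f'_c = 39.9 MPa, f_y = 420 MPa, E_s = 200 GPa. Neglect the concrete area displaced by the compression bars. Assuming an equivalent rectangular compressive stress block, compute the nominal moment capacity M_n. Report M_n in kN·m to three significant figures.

Assume both tension and compression steel yield.
Net tension couple steel: A_s − A'_s = 5230 mm².
a = (A_s − A'_s) f_y / (0.85 f'_c b) = 2196600/(0.85 × 39.9 × 330) = 196.27 mm.
c = a/β₁ = 196.27/0.765 = 256.56 mm; ε'_s = 0.003(c − d')/c = 0.0022 ≥ f_y/E_s = 0.0021, so compression steel does yield.
M_n = (A_s − A'_s) f_y (d − a/2) + A'_s f_y (d − d') = [2196600 × (780 − 98.135) + 491400 × (780 − 72)] × 10⁻⁶ = 1497.78 + 347.91 = 1845.69 kN·m.

M_n ≈ 1850 kN·m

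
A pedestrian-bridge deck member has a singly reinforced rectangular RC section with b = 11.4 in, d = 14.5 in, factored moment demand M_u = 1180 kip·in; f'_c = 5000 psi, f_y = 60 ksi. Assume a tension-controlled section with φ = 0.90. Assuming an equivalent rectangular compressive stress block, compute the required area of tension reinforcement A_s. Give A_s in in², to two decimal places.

M_n = M_u/φ = 1180/0.90 = 1311.11 kip·in.
From M_n = 0.85 f'_c a b (d − a/2):
a = d − √(d² − 2M_n/(0.85 f'_c b)) = 14.5 − √(14.5² − 2 × 1311.11/(0.85 × 5 × 11.4)) = 2.005 in.
A_s = 0.85 f'_c a b / f_y = 0.85 × 5 × 2.005 × 11.4 / 60 = 1.619 in².

A_s ≈ 1.62 in²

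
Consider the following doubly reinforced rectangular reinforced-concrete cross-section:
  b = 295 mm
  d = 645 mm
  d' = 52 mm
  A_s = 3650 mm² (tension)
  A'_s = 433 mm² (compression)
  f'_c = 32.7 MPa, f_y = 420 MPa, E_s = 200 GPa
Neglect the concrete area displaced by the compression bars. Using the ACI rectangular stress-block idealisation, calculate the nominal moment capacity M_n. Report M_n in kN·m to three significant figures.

Assume both tension and compression steel yield.
Net tension couple steel: A_s − A'_s = 3217 mm².
a = (A_s − A'_s) f_y / (0.85 f'_c b) = 1351140/(0.85 × 32.7 × 295) = 164.78 mm.
c = a/β₁ = 164.78/0.816 = 201.94 mm; ε'_s = 0.003(c − d')/c = 0.0022 ≥ f_y/E_s = 0.0021, so compression steel does yield.
M_n = (A_s − A'_s) f_y (d − a/2) + A'_s f_y (d − d') = [1351140 × (645 − 82.39) + 181860 × (645 − 52)] × 10⁻⁶ = 760.16 + 107.84 = 868.00 kN·m.

M_n ≈ 868 kN·m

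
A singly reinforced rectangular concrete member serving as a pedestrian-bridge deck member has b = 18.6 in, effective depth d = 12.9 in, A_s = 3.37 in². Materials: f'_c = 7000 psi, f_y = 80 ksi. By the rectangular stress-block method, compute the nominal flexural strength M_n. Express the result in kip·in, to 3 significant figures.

T = A_s f_y = 3.37 × 80 = 269.6 kips.
a = T/(0.85 f'_c b) = 269.6/(0.85 × 7 × 18.6) = 2.436 in.
M_n = T(d − a/2) = 269.6 × (12.9 − 1.218) = 3149.5 kip·in.

M_n ≈ 3150 kip·in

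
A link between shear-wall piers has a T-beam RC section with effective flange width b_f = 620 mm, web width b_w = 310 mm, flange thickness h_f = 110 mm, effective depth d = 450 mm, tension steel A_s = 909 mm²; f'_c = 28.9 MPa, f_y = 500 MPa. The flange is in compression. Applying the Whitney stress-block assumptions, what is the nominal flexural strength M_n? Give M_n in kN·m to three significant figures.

M_n ≈ 198 kN·m

Tension: T = A_s f_y = 909 × 500 = 454500 N.
Try a within the flange: a = T/(0.85 f'_c b_f) = 454500/(0.85 × 28.9 × 620) = 29.84 mm.
Since a = 29.84 ≤ h_f = 110 mm, the stress block lies entirely in the flange; analyse as a rectangular beam of width b_f.
M_n = T(d − a/2) = 454500 × (450 − 14.92) = 197.74 × 10⁶ N·mm.
M_n = 197.74 kN·m.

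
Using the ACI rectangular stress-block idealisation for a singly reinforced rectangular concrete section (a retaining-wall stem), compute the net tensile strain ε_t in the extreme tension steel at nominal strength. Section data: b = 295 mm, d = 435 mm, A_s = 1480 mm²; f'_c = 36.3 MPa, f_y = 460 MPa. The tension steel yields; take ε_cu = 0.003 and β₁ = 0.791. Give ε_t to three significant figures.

a = A_s f_y/(0.85 f'_c b) = 74.79 mm.
β₁ = 0.791, so c = a/β₁ = 74.79/0.791 = 94.55 mm.
From the linear strain diagram with ε_cu = 0.003: ε_t = 0.003 (d − c)/c = 0.003 × (435 − 94.55)/94.55 = 0.0108.
Since ε_t ≥ 0.005, the section is tension-controlled.

ε_t ≈ 0.0108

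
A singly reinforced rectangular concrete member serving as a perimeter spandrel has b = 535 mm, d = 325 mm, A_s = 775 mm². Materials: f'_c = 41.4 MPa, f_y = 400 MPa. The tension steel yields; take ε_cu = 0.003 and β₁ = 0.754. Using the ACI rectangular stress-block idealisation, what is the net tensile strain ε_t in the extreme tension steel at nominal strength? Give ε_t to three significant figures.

ε_t ≈ 0.0416

a = A_s f_y/(0.85 f'_c b) = 16.47 mm.
β₁ = 0.754, so c = a/β₁ = 16.47/0.754 = 21.84 mm.
From the linear strain diagram with ε_cu = 0.003: ε_t = 0.003 (d − c)/c = 0.003 × (325 − 21.84)/21.84 = 0.0416.
Since ε_t ≥ 0.005, the section is tension-controlled.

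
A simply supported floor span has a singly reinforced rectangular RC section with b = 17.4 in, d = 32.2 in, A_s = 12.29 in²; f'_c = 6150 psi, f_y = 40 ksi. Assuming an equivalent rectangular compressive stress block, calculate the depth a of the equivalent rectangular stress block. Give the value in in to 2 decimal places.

T = A_s f_y = 12.29 × 40 = 491.6 kips.
a = T/(0.85 f'_c b) = 491.6/(0.85 × 6.15 × 17.4) = 5.40 in.

a ≈ 5.40 in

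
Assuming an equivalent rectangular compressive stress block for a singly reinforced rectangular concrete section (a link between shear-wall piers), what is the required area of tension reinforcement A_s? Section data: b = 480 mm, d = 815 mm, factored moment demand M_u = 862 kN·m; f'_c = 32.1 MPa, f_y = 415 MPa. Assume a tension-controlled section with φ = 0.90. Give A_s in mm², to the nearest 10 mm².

M_n = M_u/φ = 862/0.90 = 957.778 kN·m.
With M_n = 0.85 f'_c a b (d − a/2), solve the quadratic for a:
a = d − √(d² − 2M_n/(0.85 f'_c b)) = 815 − √(815² − 2 × 957.778×10⁶/(0.85 × 32.1 × 480)) = 95.30 mm.
A_s = 0.85 f'_c a b / f_y = 0.85 × 32.1 × 95.30 × 480 / 415 = 3007.5 mm².

A_s ≈ 3010 mm²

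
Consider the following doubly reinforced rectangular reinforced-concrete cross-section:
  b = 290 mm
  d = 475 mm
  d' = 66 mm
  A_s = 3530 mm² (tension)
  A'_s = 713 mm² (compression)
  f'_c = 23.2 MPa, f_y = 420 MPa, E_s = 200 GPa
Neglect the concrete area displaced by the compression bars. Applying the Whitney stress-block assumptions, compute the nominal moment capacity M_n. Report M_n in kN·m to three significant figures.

M_n ≈ 562 kN·m

Assume both tension and compression steel yield.
Net tension couple steel: A_s − A'_s = 2817 mm².
a = (A_s − A'_s) f_y / (0.85 f'_c b) = 1183140/(0.85 × 23.2 × 290) = 206.89 mm.
c = a/β₁ = 206.89/0.85 = 243.40 mm; ε'_s = 0.003(c − d')/c = 0.0022 ≥ f_y/E_s = 0.0021, so compression steel does yield.
M_n = (A_s − A'_s) f_y (d − a/2) + A'_s f_y (d − d') = [1183140 × (475 − 103.445) + 299460 × (475 − 66)] × 10⁻⁶ = 439.60 + 122.48 = 562.08 kN·m.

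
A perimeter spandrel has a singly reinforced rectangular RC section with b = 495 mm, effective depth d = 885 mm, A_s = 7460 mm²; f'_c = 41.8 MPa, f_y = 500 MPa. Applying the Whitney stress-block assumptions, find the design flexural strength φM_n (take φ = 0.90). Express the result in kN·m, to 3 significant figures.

T = A_s f_y = 7460 × 500 = 3730000 N = 3730 kN.
From C = T: a = T/(0.85 f'_c b) = 3730000/(0.85 × 41.8 × 495) = 212.08 mm.
M_n = T(d − a/2) = 3730 kN × (885 − 106.04) mm = 2905.52 kN·m.
φM_n = 0.90 × 2905.52 = 2614.97 kN·m.

φM_n ≈ 2610 kN·m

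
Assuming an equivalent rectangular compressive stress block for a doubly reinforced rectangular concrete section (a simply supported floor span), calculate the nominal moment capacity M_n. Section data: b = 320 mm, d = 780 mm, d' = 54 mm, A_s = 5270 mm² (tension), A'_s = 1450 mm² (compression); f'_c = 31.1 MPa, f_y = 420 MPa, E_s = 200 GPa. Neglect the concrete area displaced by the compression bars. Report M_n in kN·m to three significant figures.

Assume both tension and compression steel yield.
Net tension couple steel: A_s − A'_s = 3820 mm².
a = (A_s − A'_s) f_y / (0.85 f'_c b) = 1604400/(0.85 × 31.1 × 320) = 189.66 mm.
c = a/β₁ = 189.66/0.828 = 229.06 mm; ε'_s = 0.003(c − d')/c = 0.0023 ≥ f_y/E_s = 0.0021, so compression steel does yield.
M_n = (A_s − A'_s) f_y (d − a/2) + A'_s f_y (d − d') = [1604400 × (780 − 94.83) + 609000 × (780 − 54)] × 10⁻⁶ = 1099.29 + 442.13 = 1541.42 kN·m.

M_n ≈ 1540 kN·m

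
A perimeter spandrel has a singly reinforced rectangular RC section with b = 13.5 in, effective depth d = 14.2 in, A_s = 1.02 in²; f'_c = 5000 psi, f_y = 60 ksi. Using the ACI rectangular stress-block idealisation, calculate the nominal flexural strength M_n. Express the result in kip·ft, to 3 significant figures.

T = A_s f_y = 1.02 × 60 = 61.2 kips.
a = T/(0.85 f'_c b) = 61.2/(0.85 × 5 × 13.5) = 1.067 in.
M_n = T(d − a/2) = 61.2 × (14.2 − 0.5335) = 836.4 kip·in = 836.4/12 = 69.70 kip·ft.

M_n ≈ 69.7 kip·ft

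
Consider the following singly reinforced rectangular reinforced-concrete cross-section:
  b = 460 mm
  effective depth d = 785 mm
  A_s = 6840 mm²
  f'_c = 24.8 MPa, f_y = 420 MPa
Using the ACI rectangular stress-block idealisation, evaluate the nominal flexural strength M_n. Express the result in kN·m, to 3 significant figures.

T = A_s f_y = 6840 × 420 = 2872800 N = 2872.8 kN.
From C = T: a = T/(0.85 f'_c b) = 2872800/(0.85 × 24.8 × 460) = 296.26 mm.
M_n = T(d − a/2) = 2872.8 kN × (785 − 148.13) mm = 1829.60 kN·m.

M_n ≈ 1830 kN·m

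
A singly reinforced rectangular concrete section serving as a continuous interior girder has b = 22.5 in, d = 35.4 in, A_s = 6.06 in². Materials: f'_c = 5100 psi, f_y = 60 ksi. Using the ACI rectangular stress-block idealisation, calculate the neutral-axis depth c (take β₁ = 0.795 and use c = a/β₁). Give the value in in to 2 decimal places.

T = A_s f_y = 6.06 × 60 = 363.6 kips.
a = T/(0.85 f'_c b) = 363.6/(0.85 × 5.1 × 22.5) = 3.7278 in.
With β₁ = 0.795, c = a/β₁ = 3.7278/0.795 = 4.69 in.

c ≈ 4.69 in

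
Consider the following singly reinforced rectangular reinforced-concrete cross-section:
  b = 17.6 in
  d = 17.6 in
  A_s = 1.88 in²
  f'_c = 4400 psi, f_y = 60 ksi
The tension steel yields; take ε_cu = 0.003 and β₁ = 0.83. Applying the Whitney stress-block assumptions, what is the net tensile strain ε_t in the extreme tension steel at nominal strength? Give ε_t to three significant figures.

a = A_s f_y/(0.85 f'_c b) = 1.714 in.
β₁ = 0.83, so c = a/β₁ = 1.714/0.83 = 2.065 in.
From the linear strain diagram with ε_cu = 0.003: ε_t = 0.003 (d − c)/c = 0.003 × (17.6 − 2.065)/2.065 = 0.0226.
Since ε_t ≥ 0.005, the section is tension-controlled.

ε_t ≈ 0.0226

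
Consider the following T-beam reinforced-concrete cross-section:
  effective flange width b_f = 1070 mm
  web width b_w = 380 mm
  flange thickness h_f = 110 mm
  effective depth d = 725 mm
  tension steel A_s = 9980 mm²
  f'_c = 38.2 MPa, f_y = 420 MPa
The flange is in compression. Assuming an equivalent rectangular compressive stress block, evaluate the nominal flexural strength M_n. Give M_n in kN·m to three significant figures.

Tension: T = A_s f_y = 9980 × 420 = 4191600 N.
Try a within the flange: a = T/(0.85 f'_c b_f) = 4191600/(0.85 × 38.2 × 1070) = 120.65 mm.
a = 120.65 > h_f = 110 mm: the block extends into the web. Split into flange-overhang and web parts.
C_f = 0.85 f'_c (b_f − b_w) h_f = 0.85 × 38.2 × (1070 − 380) × 110 = 2464473 N.
Remaining web compression depth: a_w = (T − C_f)/(0.85 f'_c b_w) = (4191600 − 2464473)/(0.85 × 38.2 × 380) = 139.98 mm.
M_n = C_f(d − h_f/2) + (T − C_f)(d − a_w/2) = 2464473 × (725 − 55) + 1727127 × (725 − 69.99) = 1651.20 + 1131.29 = 2782.49 × 10⁶ N·mm.
M_n = 2782.49 kN·m.

M_n ≈ 2780 kN·m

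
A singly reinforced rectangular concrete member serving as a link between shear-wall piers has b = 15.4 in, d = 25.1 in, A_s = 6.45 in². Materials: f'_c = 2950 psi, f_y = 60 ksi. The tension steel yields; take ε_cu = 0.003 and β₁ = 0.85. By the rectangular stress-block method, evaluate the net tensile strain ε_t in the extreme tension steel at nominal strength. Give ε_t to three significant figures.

a = A_s f_y/(0.85 f'_c b) = 10.022 in.
β₁ = 0.85, so c = a/β₁ = 10.022/0.85 = 11.791 in.
From the linear strain diagram with ε_cu = 0.003: ε_t = 0.003 (d − c)/c = 0.003 × (25.1 − 11.791)/11.791 = 0.00339.
ε_t < 0.004 — the section is over-reinforced for flexure under ACI limits.

ε_t ≈ 0.00339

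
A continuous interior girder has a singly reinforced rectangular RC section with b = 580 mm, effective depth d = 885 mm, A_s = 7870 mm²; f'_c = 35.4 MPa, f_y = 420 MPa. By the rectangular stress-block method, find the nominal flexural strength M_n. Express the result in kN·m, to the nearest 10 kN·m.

T = A_s f_y = 7870 × 420 = 3305400 N = 3305.4 kN.
From C = T: a = T/(0.85 f'_c b) = 3305400/(0.85 × 35.4 × 580) = 189.40 mm.
M_n = T(d − a/2) = 3305.4 kN × (885 − 94.7) mm = 2612.26 kN·m.

M_n ≈ 2610 kN·m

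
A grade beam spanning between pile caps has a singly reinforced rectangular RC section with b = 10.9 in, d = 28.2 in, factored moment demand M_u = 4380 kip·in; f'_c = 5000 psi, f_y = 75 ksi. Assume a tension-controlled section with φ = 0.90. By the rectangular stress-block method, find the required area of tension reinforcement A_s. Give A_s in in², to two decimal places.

M_n = M_u/φ = 4380/0.90 = 4866.67 kip·in.
From M_n = 0.85 f'_c a b (d − a/2):
a = d − √(d² − 2M_n/(0.85 f'_c b)) = 28.2 − √(28.2² − 2 × 4866.67/(0.85 × 5 × 10.9)) = 4.011 in.
A_s = 0.85 f'_c a b / f_y = 0.85 × 5 × 4.011 × 10.9 / 75 = 2.477 in².

A_s ≈ 2.48 in²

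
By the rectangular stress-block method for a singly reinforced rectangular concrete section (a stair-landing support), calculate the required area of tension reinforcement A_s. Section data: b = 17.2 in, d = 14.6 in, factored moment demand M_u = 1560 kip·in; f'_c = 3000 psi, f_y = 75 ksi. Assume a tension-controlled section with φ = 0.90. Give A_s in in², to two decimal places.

A_s ≈ 1.77 in²

M_n = M_u/φ = 1560/0.90 = 1733.33 kip·in.
From M_n = 0.85 f'_c a b (d − a/2):
a = d − √(d² − 2M_n/(0.85 f'_c b)) = 14.6 − √(14.6² − 2 × 1733.33/(0.85 × 3 × 17.2)) = 3.019 in.
A_s = 0.85 f'_c a b / f_y = 0.85 × 3 × 3.019 × 17.2 / 75 = 1.766 in².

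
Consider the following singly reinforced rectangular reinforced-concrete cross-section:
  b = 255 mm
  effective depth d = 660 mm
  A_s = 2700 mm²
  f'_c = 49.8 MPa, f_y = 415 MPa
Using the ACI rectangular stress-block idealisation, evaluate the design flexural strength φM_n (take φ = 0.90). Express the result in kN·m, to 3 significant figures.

T = A_s f_y = 2700 × 415 = 1120500 N = 1120.5 kN.
From C = T: a = T/(0.85 f'_c b) = 1120500/(0.85 × 49.8 × 255) = 103.81 mm.
M_n = T(d − a/2) = 1120.5 kN × (660 − 51.905) mm = 681.37 kN·m.
φM_n = 0.90 × 681.37 = 613.23 kN·m.

φM_n ≈ 613 kN·m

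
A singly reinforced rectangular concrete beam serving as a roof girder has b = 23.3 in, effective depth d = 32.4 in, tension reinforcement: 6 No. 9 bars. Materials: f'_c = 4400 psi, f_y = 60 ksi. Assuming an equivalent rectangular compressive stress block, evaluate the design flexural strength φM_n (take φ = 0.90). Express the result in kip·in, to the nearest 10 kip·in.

φM_n ≈ 9830 kip·in

A_s = 6 × 1 = 6 in².
T = A_s f_y = 6 × 60 = 360 kips.
a = T/(0.85 f'_c b) = 360/(0.85 × 4.4 × 23.3) = 4.131 in.
M_n = T(d − a/2) = 360 × (32.4 − 2.0655) = 10920.4 kip·in.
φM_n = 0.90 × 10920.4 = 9828.4 kip·in.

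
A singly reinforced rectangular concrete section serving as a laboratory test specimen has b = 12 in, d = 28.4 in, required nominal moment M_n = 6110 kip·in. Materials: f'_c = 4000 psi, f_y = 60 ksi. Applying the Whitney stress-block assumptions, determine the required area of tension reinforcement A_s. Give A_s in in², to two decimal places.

From M_n = 0.85 f'_c a b (d − a/2):
a = d − √(d² − 2M_n/(0.85 f'_c b)) = 28.4 − √(28.4² − 2 × 6110/(0.85 × 4 × 12)) = 5.882 in.
A_s = 0.85 f'_c a b / f_y = 0.85 × 4 × 5.882 × 12 / 60 = 4.000 in².

A_s ≈ 4.00 in²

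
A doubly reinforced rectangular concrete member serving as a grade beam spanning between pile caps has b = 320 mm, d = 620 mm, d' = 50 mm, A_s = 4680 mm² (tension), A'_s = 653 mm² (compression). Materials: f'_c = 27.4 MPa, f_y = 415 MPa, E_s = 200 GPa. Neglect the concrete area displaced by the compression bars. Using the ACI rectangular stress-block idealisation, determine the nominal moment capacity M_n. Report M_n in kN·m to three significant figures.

M_n ≈ 1000 kN·m

Assume both tension and compression steel yield.
Net tension couple steel: A_s − A'_s = 4027 mm².
a = (A_s − A'_s) f_y / (0.85 f'_c b) = 1671205/(0.85 × 27.4 × 320) = 224.24 mm.
c = a/β₁ = 224.24/0.85 = 263.81 mm; ε'_s = 0.003(c − d')/c = 0.0024 ≥ f_y/E_s = 0.0021, so compression steel does yield.
M_n = (A_s − A'_s) f_y (d − a/2) + A'_s f_y (d − d') = [1671205 × (620 − 112.12) + 270995 × (620 − 50)] × 10⁻⁶ = 848.77 + 154.47 = 1003.24 kN·m.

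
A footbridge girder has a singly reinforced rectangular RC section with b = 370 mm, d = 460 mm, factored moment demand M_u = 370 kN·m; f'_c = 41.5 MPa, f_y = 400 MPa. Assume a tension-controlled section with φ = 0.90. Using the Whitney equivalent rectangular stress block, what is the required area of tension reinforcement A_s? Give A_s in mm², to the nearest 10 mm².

A_s ≈ 2430 mm²

M_n = M_u/φ = 370/0.90 = 411.111 kN·m.
With M_n = 0.85 f'_c a b (d − a/2), solve the quadratic for a:
a = d − √(d² − 2M_n/(0.85 f'_c b)) = 460 − √(460² − 2 × 411.111×10⁶/(0.85 × 41.5 × 370)) = 74.51 mm.
A_s = 0.85 f'_c a b / f_y = 0.85 × 41.5 × 74.51 × 370 / 400 = 2431.2 mm².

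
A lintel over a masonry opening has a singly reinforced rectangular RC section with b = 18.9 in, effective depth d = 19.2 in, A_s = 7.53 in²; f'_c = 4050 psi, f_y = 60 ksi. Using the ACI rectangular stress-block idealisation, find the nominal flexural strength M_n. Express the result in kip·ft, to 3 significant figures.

T = A_s f_y = 7.53 × 60 = 451.8 kips.
a = T/(0.85 f'_c b) = 451.8/(0.85 × 4.05 × 18.9) = 6.944 in.
M_n = T(d − a/2) = 451.8 × (19.2 − 3.472) = 7105.9 kip·in = 7105.9/12 = 592.16 kip·ft.

M_n ≈ 592 kip·ft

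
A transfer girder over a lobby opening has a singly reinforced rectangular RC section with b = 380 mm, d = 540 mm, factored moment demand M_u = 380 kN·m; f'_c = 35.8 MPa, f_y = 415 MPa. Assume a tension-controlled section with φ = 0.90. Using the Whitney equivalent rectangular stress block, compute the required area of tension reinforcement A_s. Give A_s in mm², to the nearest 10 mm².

M_n = M_u/φ = 380/0.90 = 422.222 kN·m.
With M_n = 0.85 f'_c a b (d − a/2), solve the quadratic for a:
a = d − √(d² − 2M_n/(0.85 f'_c b)) = 540 − √(540² − 2 × 422.222×10⁶/(0.85 × 35.8 × 380)) = 72.48 mm.
A_s = 0.85 f'_c a b / f_y = 0.85 × 35.8 × 72.48 × 380 / 415 = 2019.6 mm².

A_s ≈ 2020 mm²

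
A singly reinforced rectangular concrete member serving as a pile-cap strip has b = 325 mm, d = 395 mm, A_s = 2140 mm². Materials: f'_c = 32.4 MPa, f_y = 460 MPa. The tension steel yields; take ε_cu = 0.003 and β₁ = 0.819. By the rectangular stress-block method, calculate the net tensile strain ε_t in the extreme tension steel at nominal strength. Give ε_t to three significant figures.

ε_t ≈ 0.00582

a = A_s f_y/(0.85 f'_c b) = 109.98 mm.
β₁ = 0.819, so c = a/β₁ = 109.98/0.819 = 134.29 mm.
From the linear strain diagram with ε_cu = 0.003: ε_t = 0.003 (d − c)/c = 0.003 × (395 − 134.29)/134.29 = 0.00582.
Since ε_t ≥ 0.005, the section is tension-controlled.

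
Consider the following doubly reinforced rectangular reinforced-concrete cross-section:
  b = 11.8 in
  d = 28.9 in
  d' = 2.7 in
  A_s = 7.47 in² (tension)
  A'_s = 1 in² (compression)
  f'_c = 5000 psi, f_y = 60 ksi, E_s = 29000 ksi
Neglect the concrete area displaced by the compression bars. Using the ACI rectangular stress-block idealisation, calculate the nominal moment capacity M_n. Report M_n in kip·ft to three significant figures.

Assume both steels yield.
a = (A_s − A'_s) f_y/(0.85 f'_c b) = (7.47 − 1) × 60/(0.85 × 5 × 11.8) = 7.741 in.
c = a/β₁ = 7.741/0.8 = 9.676 in; ε'_s = 0.003(c − d')/c = 0.0022 ≥ ε_y = 0.0021, so the compression steel yields.
M_n = (A_s − A'_s) f_y (d − a/2) + A'_s f_y (d − d') = 388.2 × (28.9 − 3.8705) + 60 × (28.9 − 2.7) = 9716.5 + 1572.0 = 11288.5 kip·in = 11288.5/12 = 940.71 kip·ft.

M_n ≈ 941 kip·ft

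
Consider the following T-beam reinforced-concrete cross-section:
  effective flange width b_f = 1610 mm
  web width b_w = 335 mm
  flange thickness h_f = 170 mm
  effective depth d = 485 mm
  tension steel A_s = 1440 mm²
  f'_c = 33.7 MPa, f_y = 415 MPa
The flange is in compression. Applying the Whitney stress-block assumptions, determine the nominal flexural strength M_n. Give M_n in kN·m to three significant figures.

M_n ≈ 286 kN·m

Tension: T = A_s f_y = 1440 × 415 = 597600 N.
Try a within the flange: a = T/(0.85 f'_c b_f) = 597600/(0.85 × 33.7 × 1610) = 12.96 mm.
Since a = 12.96 ≤ h_f = 170 mm, the stress block lies entirely in the flange; analyse as a rectangular beam of width b_f.
M_n = T(d − a/2) = 597600 × (485 − 6.48) = 285.96 × 10⁶ N·mm.
M_n = 285.96 kN·m.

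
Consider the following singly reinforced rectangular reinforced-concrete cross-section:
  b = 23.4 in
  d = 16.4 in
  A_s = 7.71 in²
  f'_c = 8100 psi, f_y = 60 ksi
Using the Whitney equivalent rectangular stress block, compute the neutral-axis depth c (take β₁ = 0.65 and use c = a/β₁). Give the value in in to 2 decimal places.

T = A_s f_y = 7.71 × 60 = 462.6 kips.
a = T/(0.85 f'_c b) = 462.6/(0.85 × 8.1 × 23.4) = 2.8713 in.
With β₁ = 0.65, c = a/β₁ = 2.8713/0.65 = 4.42 in.

c ≈ 4.42 in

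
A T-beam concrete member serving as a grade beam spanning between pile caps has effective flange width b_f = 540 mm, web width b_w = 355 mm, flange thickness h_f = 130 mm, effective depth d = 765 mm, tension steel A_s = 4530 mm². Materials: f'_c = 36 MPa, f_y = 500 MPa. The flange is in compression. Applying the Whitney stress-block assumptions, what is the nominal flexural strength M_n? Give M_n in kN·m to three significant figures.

Tension: T = A_s f_y = 4530 × 500 = 2265000 N.
Try a within the flange: a = T/(0.85 f'_c b_f) = 2265000/(0.85 × 36 × 540) = 137.07 mm.
a = 137.07 > h_f = 130 mm: the block extends into the web. Split into flange-overhang and web parts.
C_f = 0.85 f'_c (b_f − b_w) h_f = 0.85 × 36 × (540 − 355) × 130 = 735930 N.
Remaining web compression depth: a_w = (T − C_f)/(0.85 f'_c b_w) = (2265000 − 735930)/(0.85 × 36 × 355) = 140.76 mm.
M_n = C_f(d − h_f/2) + (T − C_f)(d − a_w/2) = 735930 × (765 − 65) + 1529070 × (765 − 70.38) = 515.15 + 1062.12 = 1577.27 × 10⁶ N·mm.
M_n = 1577.27 kN·m.

M_n ≈ 1580 kN·m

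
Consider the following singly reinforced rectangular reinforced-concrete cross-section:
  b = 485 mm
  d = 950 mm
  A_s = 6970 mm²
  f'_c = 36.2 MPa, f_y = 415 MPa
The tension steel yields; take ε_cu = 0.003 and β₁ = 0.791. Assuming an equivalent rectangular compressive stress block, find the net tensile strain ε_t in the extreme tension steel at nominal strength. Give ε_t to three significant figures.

ε_t ≈ 0.00863

a = A_s f_y/(0.85 f'_c b) = 193.83 mm.
β₁ = 0.791, so c = a/β₁ = 193.83/0.791 = 245.04 mm.
From the linear strain diagram with ε_cu = 0.003: ε_t = 0.003 (d − c)/c = 0.003 × (950 − 245.04)/245.04 = 0.00863.
Since ε_t ≥ 0.005, the section is tension-controlled.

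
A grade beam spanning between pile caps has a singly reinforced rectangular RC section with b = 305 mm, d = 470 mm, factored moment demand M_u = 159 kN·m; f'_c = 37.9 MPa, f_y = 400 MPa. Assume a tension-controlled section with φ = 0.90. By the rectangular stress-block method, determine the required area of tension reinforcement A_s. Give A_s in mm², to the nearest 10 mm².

A_s ≈ 980 mm²

M_n = M_u/φ = 159/0.90 = 176.667 kN·m.
With M_n = 0.85 f'_c a b (d − a/2), solve the quadratic for a:
a = d − √(d² − 2M_n/(0.85 f'_c b)) = 470 − √(470² − 2 × 176.667×10⁶/(0.85 × 37.9 × 305)) = 39.95 mm.
A_s = 0.85 f'_c a b / f_y = 0.85 × 37.9 × 39.95 × 305 / 400 = 981.3 mm².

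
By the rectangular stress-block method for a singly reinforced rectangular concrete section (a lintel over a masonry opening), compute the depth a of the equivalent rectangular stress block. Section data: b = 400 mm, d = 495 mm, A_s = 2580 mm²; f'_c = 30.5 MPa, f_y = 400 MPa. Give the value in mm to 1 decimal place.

a ≈ 99.5 mm

T = A_s f_y = 2580 × 400 = 1032000 N = 1032 kN.
Setting C = 0.85 f'_c a b equal to T: a = 1032000/(0.85 × 30.5 × 400) = 99.5 mm.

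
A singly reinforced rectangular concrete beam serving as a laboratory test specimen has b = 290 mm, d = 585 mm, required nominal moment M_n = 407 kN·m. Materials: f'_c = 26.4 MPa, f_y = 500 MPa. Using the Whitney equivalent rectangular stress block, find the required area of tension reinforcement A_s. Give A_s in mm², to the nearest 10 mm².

With M_n = 0.85 f'_c a b (d − a/2), solve the quadratic for a:
a = d − √(d² − 2M_n/(0.85 f'_c b)) = 585 − √(585² − 2 × 407×10⁶/(0.85 × 26.4 × 290)) = 119.02 mm.
A_s = 0.85 f'_c a b / f_y = 0.85 × 26.4 × 119.02 × 290 / 500 = 1549.1 mm².

A_s ≈ 1550 mm²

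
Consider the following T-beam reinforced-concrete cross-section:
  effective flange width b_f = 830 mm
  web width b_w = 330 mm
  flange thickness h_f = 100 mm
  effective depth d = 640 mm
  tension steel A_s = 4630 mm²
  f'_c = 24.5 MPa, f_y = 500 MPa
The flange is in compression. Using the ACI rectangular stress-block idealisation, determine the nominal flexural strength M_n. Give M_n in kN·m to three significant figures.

Tension: T = A_s f_y = 4630 × 500 = 2315000 N.
Try a within the flange: a = T/(0.85 f'_c b_f) = 2315000/(0.85 × 24.5 × 830) = 133.93 mm.
a = 133.93 > h_f = 100 mm: the block extends into the web. Split into flange-overhang and web parts.
C_f = 0.85 f'_c (b_f − b_w) h_f = 0.85 × 24.5 × (830 − 330) × 100 = 1041250 N.
Remaining web compression depth: a_w = (T − C_f)/(0.85 f'_c b_w) = (2315000 − 1041250)/(0.85 × 24.5 × 330) = 185.35 mm.
M_n = C_f(d − h_f/2) + (T − C_f)(d − a_w/2) = 1041250 × (640 − 50) + 1273750 × (640 − 92.675) = 614.34 + 697.16 = 1311.50 × 10⁶ N·mm.
M_n = 1311.50 kN·m.

M_n ≈ 1310 kN·m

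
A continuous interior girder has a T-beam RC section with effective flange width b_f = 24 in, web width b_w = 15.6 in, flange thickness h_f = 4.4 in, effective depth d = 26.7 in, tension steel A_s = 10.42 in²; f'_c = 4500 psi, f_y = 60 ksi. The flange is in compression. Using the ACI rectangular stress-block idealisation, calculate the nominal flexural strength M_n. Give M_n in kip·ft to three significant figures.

Tension: T = A_s f_y = 10.42 × 60 = 625.2 kips.
Try a within the flange: a = T/(0.85 f'_c b_f) = 625.2/(0.85 × 4.5 × 24) = 6.810 in.
a = 6.810 > h_f = 4.4 in: the block extends into the web. Split into flange-overhang and web parts.
C_f = 0.85 f'_c (b_f − b_w) h_f = 0.85 × 4.5 × (24 − 15.6) × 4.4 = 141.4 kips.
Remaining web compression depth: a_w = (T − C_f)/(0.85 f'_c b_w) = (625.2 − 141.4)/(0.85 × 4.5 × 15.6) = 8.108 in.
M_n = C_f(d − h_f/2) + (T − C_f)(d − a_w/2) = 141.4 × (26.7 − 2.2) + 483.8 × (26.7 − 4.054) = 3464.3 + 10956.1 = 14420.4 kip·in.
M_n = 14420.4/12 = 1201.70 kip·ft.

M_n ≈ 1200 kip·ft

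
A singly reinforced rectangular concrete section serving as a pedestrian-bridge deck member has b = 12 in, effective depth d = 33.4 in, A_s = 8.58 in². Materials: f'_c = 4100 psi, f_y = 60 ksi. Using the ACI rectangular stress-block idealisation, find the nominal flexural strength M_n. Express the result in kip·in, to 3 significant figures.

T = A_s f_y = 8.58 × 60 = 514.8 kips.
a = T/(0.85 f'_c b) = 514.8/(0.85 × 4.1 × 12) = 12.310 in.
M_n = T(d − a/2) = 514.8 × (33.4 − 6.155) = 14025.7 kip·in.

M_n ≈ 14000 kip·in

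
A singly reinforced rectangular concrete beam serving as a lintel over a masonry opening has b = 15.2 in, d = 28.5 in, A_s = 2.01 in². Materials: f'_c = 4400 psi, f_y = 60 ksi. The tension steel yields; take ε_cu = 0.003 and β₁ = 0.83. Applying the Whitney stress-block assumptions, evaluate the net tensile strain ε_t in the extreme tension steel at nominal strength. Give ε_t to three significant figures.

a = A_s f_y/(0.85 f'_c b) = 2.121 in.
β₁ = 0.83, so c = a/β₁ = 2.121/0.83 = 2.555 in.
From the linear strain diagram with ε_cu = 0.003: ε_t = 0.003 (d − c)/c = 0.003 × (28.5 − 2.555)/2.555 = 0.0305.
Since ε_t ≥ 0.005, the section is tension-controlled.

ε_t ≈ 0.0305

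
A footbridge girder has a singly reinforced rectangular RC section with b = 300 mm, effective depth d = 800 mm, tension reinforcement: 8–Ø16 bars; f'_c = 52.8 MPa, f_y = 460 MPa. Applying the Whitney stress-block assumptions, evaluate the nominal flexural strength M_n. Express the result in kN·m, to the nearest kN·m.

A_s = 8 × 201 = 1608 mm².
T = A_s f_y = 1608 × 460 = 739680 N = 739.68 kN.
From C = T: a = T/(0.85 f'_c b) = 739680/(0.85 × 52.8 × 300) = 54.94 mm.
M_n = T(d − a/2) = 739.68 kN × (800 − 27.47) mm = 571.42 kN·m.

M_n ≈ 571 kN·m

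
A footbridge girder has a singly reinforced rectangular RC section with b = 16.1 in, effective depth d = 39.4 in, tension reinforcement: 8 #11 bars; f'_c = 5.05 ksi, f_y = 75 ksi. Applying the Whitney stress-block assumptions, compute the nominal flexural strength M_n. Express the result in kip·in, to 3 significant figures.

M_n ≈ 30500 kip·in

A_s = 8 × 1.56 = 12.48 in².
T = A_s f_y = 12.48 × 75 = 936 kips.
a = T/(0.85 f'_c b) = 936/(0.85 × 5.05 × 16.1) = 13.544 in.
M_n = T(d − a/2) = 936 × (39.4 − 6.772) = 30539.8 kip·in.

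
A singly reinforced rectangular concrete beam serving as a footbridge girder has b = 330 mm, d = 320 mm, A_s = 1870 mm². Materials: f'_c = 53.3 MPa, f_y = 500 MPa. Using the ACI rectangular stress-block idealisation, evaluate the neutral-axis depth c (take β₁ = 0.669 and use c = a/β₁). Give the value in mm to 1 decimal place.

T = A_s f_y = 1870 × 500 = 935000 N = 935 kN.
Setting C = 0.85 f'_c a b equal to T: a = 935000/(0.85 × 53.3 × 330) = 62.539 mm.
With β₁ = 0.669, c = a/β₁ = 62.539/0.669 = 93.5 mm.

c ≈ 93.5 mm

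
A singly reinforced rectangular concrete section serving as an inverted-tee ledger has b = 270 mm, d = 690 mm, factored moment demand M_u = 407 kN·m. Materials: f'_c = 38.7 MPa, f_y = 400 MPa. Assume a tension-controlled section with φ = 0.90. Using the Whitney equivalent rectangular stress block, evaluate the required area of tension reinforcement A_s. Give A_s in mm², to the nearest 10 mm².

A_s ≈ 1740 mm²

M_n = M_u/φ = 407/0.90 = 452.222 kN·m.
With M_n = 0.85 f'_c a b (d − a/2), solve the quadratic for a:
a = d − √(d² − 2M_n/(0.85 f'_c b)) = 690 − √(690² − 2 × 452.222×10⁶/(0.85 × 38.7 × 270)) = 78.23 mm.
A_s = 0.85 f'_c a b / f_y = 0.85 × 38.7 × 78.23 × 270 / 400 = 1737.0 mm².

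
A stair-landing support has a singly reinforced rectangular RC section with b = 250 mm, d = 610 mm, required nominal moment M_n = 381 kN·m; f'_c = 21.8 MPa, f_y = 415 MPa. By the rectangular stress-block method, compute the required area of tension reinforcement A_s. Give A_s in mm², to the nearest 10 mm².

With M_n = 0.85 f'_c a b (d − a/2), solve the quadratic for a:
a = d − √(d² − 2M_n/(0.85 f'_c b)) = 610 − √(610² − 2 × 381×10⁶/(0.85 × 21.8 × 250)) = 154.36 mm.
A_s = 0.85 f'_c a b / f_y = 0.85 × 21.8 × 154.36 × 250 / 415 = 1723.1 mm².

A_s ≈ 1720 mm²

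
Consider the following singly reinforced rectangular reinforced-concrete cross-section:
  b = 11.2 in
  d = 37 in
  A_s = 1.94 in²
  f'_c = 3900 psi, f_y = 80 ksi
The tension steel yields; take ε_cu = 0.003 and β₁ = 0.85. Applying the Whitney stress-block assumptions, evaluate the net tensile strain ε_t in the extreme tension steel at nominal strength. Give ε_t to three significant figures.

a = A_s f_y/(0.85 f'_c b) = 4.180 in.
β₁ = 0.85, so c = a/β₁ = 4.180/0.85 = 4.918 in.
From the linear strain diagram with ε_cu = 0.003: ε_t = 0.003 (d − c)/c = 0.003 × (37 − 4.918)/4.918 = 0.0196.
Since ε_t ≥ 0.005, the section is tension-controlled.

ε_t ≈ 0.0196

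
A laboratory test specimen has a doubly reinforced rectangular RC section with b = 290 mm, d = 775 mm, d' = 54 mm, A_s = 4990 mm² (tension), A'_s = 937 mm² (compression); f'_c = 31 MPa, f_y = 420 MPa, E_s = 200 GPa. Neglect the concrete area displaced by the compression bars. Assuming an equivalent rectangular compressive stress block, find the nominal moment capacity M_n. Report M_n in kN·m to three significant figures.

Assume both tension and compression steel yield.
Net tension couple steel: A_s − A'_s = 4053 mm².
a = (A_s − A'_s) f_y / (0.85 f'_c b) = 1702260/(0.85 × 31 × 290) = 222.77 mm.
c = a/β₁ = 222.77/0.829 = 268.72 mm; ε'_s = 0.003(c − d')/c = 0.0024 ≥ f_y/E_s = 0.0021, so compression steel does yield.
M_n = (A_s − A'_s) f_y (d − a/2) + A'_s f_y (d − d') = [1702260 × (775 − 111.385) + 393540 × (775 − 54)] × 10⁻⁶ = 1129.65 + 283.74 = 1413.39 kN·m.

M_n ≈ 1410 kN·m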